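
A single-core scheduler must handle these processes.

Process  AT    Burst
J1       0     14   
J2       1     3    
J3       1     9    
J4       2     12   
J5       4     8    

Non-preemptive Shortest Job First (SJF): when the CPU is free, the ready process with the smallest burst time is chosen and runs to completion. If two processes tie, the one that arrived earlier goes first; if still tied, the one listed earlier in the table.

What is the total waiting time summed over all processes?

Timeline: | J1 0-14 | J2 14-17 | J5 17-25 | J3 25-34 | J4 34-46 |
Completion: J1=14  J2=17  J3=34  J4=46  J5=25
Turnaround (C−A): J1=14  J2=16  J3=33  J4=44  J5=21
Waiting = turnaround − burst: J1=0, J2=13, J3=24, J4=32, J5=13
Total waiting = 0 + 13 + 24 + 32 + 13 = 82

82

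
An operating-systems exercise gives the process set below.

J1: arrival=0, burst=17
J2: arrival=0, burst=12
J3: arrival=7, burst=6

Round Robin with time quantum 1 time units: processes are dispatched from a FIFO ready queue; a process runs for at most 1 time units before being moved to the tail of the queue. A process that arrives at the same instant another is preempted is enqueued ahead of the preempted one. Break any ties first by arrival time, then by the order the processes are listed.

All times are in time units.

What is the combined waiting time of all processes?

47

Schedule: | J1 0-1 | J2 1-2 | J1 2-3 | J2 3-4 | J1 4-5 | J2 5-6 | J1 6-7 | J2 7-8 | J3 8-9 | J1 9-10 | J2 10-11 | J3 11-12 | J1 12-13 | J2 13-14 | J3 14-15 | J1 15-16 | J2 16-17 | J3 17-18 | J1 18-19 | J2 19-20 | J3 20-21 | J1 21-22 | J2 22-23 | J3 23-24 | J1 24-25 | J2 25-26 | J1 26-27 | J2 27-28 | J1 28-29 | J2 29-30 | J1 30-35 |
Completion: J1=35  J2=30  J3=24
Turnaround (C−A): J1=35  J2=30  J3=17
Waiting = turnaround − burst: J1=18, J2=18, J3=11
Total waiting = 18 + 18 + 11 = 47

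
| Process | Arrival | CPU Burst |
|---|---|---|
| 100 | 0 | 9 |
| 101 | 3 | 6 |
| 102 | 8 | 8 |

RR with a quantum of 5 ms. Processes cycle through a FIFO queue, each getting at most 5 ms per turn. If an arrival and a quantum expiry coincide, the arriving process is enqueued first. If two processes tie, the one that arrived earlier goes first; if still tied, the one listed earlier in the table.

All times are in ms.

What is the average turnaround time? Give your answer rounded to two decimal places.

15.33

Timeline: | 100 0-5 | 101 5-10 | 100 10-14 | 102 14-19 | 101 19-20 | 102 20-23 |
Completion: 100=14  101=20  102=23
Turnaround (C−A): 100=14  101=17  102=15
Turnaround times: 100=14, 101=17, 102=15
Average turnaround = (14+17+15) / 3 = 46/3 = 15.33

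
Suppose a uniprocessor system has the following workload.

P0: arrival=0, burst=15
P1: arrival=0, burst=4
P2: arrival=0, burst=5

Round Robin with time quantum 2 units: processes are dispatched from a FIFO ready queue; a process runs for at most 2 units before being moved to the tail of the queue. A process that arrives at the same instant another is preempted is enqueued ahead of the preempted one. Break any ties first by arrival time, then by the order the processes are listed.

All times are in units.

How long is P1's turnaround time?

Gantt: | P0 0-2 | P1 2-4 | P2 4-6 | P0 6-8 | P1 8-10 | P2 10-12 | P0 12-14 | P2 14-15 | P0 15-24 |
Completion: P0=24  P1=10  P2=15
Turnaround(P1) = completion − arrival = 10 − 0 = 10

10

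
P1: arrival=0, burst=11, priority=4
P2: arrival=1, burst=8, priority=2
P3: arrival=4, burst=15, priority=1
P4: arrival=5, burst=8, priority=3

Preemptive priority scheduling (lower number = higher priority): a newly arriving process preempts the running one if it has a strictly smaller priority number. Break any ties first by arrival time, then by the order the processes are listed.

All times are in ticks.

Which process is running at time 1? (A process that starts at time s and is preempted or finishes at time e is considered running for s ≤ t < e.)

Gantt: | P1 0-1 | P2 1-4 | P3 4-19 | P2 19-24 | P4 24-32 | P1 32-42 |
Completion: P1=42  P2=24  P3=19  P4=32
Turnaround (C−A): P1=42  P2=23  P3=15  P4=27

P2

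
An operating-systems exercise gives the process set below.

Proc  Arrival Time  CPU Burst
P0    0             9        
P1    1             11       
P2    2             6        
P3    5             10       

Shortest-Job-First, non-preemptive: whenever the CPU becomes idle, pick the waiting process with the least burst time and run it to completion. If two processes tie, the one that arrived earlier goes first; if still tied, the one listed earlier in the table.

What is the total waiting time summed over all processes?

41

Schedule: | P0 0-9 | P2 9-15 | P3 15-25 | P1 25-36 |
Completion: P0=9  P1=36  P2=15  P3=25
Turnaround (C−A): P0=9  P1=35  P2=13  P3=20
Waiting = turnaround − burst: P0=0, P1=24, P2=7, P3=10
Total waiting = 0 + 24 + 7 + 10 = 41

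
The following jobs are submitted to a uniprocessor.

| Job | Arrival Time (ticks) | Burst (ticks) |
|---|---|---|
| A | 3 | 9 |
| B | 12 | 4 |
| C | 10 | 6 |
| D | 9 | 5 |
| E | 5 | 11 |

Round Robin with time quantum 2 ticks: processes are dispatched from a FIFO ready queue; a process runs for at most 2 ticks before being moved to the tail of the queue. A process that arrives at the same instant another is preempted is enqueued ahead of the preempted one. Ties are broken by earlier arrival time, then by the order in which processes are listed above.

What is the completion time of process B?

Timeline: | idle 0-3 | A 3-5 | E 5-7 | A 7-9 | E 9-11 | D 11-13 | A 13-15 | C 15-17 | E 17-19 | B 19-21 | D 21-23 | A 23-25 | C 25-27 | E 27-29 | B 29-31 | D 31-32 | A 32-33 | C 33-35 | E 35-38 |
Completion: A=33  B=31  C=35  D=32  E=38
Turnaround (C−A): A=30  B=19  C=25  D=23  E=33

31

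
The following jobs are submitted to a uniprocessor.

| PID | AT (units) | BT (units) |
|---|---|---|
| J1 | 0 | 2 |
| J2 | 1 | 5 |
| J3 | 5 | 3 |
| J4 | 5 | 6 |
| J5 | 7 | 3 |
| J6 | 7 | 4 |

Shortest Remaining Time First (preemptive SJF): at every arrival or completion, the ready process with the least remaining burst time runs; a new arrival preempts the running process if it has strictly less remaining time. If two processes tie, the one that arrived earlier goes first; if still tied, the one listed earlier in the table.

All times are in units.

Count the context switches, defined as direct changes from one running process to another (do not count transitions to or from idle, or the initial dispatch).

5

Gantt: | J1 0-2 | J2 2-7 | J3 7-10 | J5 10-13 | J6 13-17 | J4 17-23 |
Completion: J1=2  J2=7  J3=10  J4=23  J5=13  J6=17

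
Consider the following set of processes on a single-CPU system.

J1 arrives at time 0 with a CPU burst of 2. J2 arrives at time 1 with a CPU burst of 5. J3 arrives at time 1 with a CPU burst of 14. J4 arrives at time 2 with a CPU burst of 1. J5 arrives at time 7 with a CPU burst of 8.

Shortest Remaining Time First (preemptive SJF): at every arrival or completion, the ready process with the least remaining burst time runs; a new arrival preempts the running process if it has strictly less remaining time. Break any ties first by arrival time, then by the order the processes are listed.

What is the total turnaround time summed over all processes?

Gantt: | J1 0-2 | J4 2-3 | J2 3-8 | J5 8-16 | J3 16-30 |
Completion: J1=2  J2=8  J3=30  J4=3  J5=16
Turnaround (C−A): J1=2  J2=7  J3=29  J4=1  J5=9
Turnaround = completion − arrival: J1=2, J2=7, J3=29, J4=1, J5=9
Total turnaround = 2 + 7 + 29 + 1 + 9 = 48

48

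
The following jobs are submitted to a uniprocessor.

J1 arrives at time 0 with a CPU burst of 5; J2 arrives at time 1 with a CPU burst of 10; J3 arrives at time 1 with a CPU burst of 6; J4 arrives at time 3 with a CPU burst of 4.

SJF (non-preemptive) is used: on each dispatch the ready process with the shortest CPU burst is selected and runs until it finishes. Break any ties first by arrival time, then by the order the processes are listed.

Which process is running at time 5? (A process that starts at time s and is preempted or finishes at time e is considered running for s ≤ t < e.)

Gantt: | J1 0-5 | J4 5-9 | J3 9-15 | J2 15-25 |
Completion: J1=5  J2=25  J3=15  J4=9

J4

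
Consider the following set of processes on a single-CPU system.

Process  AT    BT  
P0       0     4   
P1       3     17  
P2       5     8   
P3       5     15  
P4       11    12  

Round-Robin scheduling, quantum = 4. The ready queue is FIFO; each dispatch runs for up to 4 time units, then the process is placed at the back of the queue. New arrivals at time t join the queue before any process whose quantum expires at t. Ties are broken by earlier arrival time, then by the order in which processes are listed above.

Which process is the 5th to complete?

Timeline: | P0 0-4 | P1 4-8 | P2 8-12 | P3 12-16 | P1 16-20 | P4 20-24 | P2 24-28 | P3 28-32 | P1 32-36 | P4 36-40 | P3 40-44 | P1 44-48 | P4 48-52 | P3 52-55 | P1 55-56 |
Completion: P0=4  P1=56  P2=28  P3=55  P4=52
Finish order: P0 → P2 → P4 → P3 → P1

P1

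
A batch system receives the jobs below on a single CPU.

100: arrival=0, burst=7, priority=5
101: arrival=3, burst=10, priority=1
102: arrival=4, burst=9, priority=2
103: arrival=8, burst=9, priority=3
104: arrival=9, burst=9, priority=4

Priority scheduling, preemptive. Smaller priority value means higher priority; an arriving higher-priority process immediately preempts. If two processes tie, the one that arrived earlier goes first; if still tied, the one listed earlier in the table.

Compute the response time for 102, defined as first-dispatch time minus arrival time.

9

Timeline: | 100 0-3 | 101 3-13 | 102 13-22 | 103 22-31 | 104 31-40 | 100 40-44 |
Completion: 100=44  101=13  102=22  103=31  104=40
Response(102) = first start − arrival = 13 − 4 = 9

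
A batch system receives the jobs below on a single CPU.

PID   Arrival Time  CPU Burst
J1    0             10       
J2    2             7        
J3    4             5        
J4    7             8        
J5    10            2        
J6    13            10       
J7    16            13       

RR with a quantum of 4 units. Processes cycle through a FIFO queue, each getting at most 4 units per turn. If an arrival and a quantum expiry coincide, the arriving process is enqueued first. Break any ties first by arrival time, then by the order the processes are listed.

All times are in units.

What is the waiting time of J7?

26

Timeline: | J1 0-4 | J2 4-8 | J3 8-12 | J1 12-16 | J4 16-20 | J2 20-23 | J5 23-25 | J3 25-26 | J6 26-30 | J7 30-34 | J1 34-36 | J4 36-40 | J6 40-44 | J7 44-48 | J6 48-50 | J7 50-55 |
Completion: J1=36  J2=23  J3=26  J4=40  J5=25  J6=50  J7=55
Waiting(J7) = turnaround − burst = 39 − 13 = 26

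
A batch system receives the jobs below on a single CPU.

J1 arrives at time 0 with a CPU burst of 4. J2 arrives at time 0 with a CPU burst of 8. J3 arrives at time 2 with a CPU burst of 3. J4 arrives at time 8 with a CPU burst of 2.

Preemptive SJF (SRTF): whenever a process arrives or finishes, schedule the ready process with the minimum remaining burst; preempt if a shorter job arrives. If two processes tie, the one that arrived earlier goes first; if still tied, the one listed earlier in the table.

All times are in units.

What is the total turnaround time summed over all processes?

Timeline: | J1 0-4 | J3 4-7 | J2 7-8 | J4 8-10 | J2 10-17 |
Completion: J1=4  J2=17  J3=7  J4=10
Turnaround (C−A): J1=4  J2=17  J3=5  J4=2
Turnaround = completion − arrival: J1=4, J2=17, J3=5, J4=2
Total turnaround = 4 + 17 + 5 + 2 = 28

28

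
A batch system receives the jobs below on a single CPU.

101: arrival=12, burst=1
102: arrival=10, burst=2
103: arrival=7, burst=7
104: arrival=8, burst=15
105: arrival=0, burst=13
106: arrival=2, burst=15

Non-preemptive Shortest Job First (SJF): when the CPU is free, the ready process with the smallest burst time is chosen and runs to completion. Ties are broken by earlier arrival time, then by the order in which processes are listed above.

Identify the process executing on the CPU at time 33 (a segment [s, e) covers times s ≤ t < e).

Schedule: | 105 0-13 | 101 13-14 | 102 14-16 | 103 16-23 | 106 23-38 | 104 38-53 |
Completion: 101=14  102=16  103=23  104=53  105=13  106=38
Turnaround (C−A): 101=2  102=6  103=16  104=45  105=13  106=36

106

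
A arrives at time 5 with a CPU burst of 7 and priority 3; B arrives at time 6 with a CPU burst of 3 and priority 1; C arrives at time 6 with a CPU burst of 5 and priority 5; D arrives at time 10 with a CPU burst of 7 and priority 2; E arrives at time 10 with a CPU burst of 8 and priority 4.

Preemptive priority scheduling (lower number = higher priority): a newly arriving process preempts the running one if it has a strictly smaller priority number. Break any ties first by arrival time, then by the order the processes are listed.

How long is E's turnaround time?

Schedule: | idle 0-5 | A 5-6 | B 6-9 | A 9-10 | D 10-17 | A 17-22 | E 22-30 | C 30-35 |
Completion: A=22  B=9  C=35  D=17  E=30
Turnaround(E) = completion − arrival = 30 − 10 = 20

20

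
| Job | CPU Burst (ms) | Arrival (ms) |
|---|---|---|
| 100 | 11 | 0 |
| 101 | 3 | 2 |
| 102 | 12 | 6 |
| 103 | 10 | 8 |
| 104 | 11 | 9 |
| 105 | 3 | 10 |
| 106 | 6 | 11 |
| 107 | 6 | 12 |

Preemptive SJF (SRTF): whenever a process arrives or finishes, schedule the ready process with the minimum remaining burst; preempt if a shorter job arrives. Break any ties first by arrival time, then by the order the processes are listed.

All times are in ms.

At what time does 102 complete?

Timeline: | 100 0-2 | 101 2-5 | 100 5-10 | 105 10-13 | 100 13-17 | 106 17-23 | 107 23-29 | 103 29-39 | 104 39-50 | 102 50-62 |
Completion: 100=17  101=5  102=62  103=39  104=50  105=13  106=23  107=29

62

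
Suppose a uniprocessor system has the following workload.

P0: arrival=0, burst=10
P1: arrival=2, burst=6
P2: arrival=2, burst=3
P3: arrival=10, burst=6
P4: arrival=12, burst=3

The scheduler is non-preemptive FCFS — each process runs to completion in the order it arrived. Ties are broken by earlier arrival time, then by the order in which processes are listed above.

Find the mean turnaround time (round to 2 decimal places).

14.40

Gantt: | P0 0-10 | P1 10-16 | P2 16-19 | P3 19-25 | P4 25-28 |
Completion: P0=10  P1=16  P2=19  P3=25  P4=28
Turnaround times: P0=10, P1=14, P2=17, P3=15, P4=16
Average turnaround = (10+14+17+15+16) / 5 = 72/5 = 14.40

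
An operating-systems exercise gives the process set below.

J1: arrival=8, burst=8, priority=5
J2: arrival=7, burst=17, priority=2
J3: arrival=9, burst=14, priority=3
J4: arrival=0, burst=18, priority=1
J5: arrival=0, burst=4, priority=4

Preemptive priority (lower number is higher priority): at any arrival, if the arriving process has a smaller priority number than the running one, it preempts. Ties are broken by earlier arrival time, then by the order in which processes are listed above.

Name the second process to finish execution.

J2

Gantt: | J4 0-18 | J2 18-35 | J3 35-49 | J5 49-53 | J1 53-61 |
Completion: J1=61  J2=35  J3=49  J4=18  J5=53
Turnaround (C−A): J1=53  J2=28  J3=40  J4=18  J5=53
Finish order: J4 → J2 → J3 → J5 → J1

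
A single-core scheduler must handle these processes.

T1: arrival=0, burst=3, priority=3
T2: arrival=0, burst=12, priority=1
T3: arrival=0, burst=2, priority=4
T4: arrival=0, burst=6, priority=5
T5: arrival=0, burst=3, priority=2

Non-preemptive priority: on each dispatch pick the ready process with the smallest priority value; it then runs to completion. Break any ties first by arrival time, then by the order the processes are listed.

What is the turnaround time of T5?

Schedule: | T2 0-12 | T5 12-15 | T1 15-18 | T3 18-20 | T4 20-26 |
Completion: T1=18  T2=12  T3=20  T4=26  T5=15
Turnaround (C−A): T1=18  T2=12  T3=20  T4=26  T5=15
Turnaround(T5) = completion − arrival = 15 − 0 = 15

15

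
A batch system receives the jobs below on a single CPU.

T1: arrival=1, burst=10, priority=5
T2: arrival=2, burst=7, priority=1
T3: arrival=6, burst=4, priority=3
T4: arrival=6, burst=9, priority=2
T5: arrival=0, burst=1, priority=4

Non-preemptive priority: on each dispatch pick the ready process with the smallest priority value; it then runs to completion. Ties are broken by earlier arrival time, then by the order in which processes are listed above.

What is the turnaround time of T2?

Gantt: | T5 0-1 | T1 1-11 | T2 11-18 | T4 18-27 | T3 27-31 |
Completion: T1=11  T2=18  T3=31  T4=27  T5=1
Turnaround (C−A): T1=10  T2=16  T3=25  T4=21  T5=1
Turnaround(T2) = completion − arrival = 18 − 2 = 16

16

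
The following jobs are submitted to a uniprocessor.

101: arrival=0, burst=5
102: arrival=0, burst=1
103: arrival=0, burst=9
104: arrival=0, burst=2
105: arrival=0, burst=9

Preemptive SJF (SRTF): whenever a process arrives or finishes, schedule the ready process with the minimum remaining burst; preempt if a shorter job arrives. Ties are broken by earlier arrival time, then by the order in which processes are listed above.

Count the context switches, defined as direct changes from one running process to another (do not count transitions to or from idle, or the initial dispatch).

Gantt: | 102 0-1 | 104 1-3 | 101 3-8 | 103 8-17 | 105 17-26 |
Completion: 101=8  102=1  103=17  104=3  105=26

4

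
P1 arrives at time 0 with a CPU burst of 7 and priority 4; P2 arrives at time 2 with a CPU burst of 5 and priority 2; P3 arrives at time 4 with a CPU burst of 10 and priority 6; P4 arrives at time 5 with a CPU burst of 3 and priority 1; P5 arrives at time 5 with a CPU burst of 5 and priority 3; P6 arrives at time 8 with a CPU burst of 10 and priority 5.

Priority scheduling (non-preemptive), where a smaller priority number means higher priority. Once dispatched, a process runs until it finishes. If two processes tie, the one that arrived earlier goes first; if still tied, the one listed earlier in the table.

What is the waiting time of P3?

Schedule: | P1 0-7 | P4 7-10 | P2 10-15 | P5 15-20 | P6 20-30 | P3 30-40 |
Completion: P1=7  P2=15  P3=40  P4=10  P5=20  P6=30
Turnaround (C−A): P1=7  P2=13  P3=36  P4=5  P5=15  P6=22
Waiting(P3) = turnaround − burst = 36 − 10 = 26

26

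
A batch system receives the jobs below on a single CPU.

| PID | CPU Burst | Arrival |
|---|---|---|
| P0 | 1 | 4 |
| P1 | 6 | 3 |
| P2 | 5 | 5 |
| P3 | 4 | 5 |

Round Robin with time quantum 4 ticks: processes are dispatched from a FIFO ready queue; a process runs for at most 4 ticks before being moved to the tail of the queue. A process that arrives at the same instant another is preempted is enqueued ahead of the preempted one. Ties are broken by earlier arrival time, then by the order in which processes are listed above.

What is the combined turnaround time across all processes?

Timeline: | idle 0-3 | P1 3-7 | P0 7-8 | P2 8-12 | P3 12-16 | P1 16-18 | P2 18-19 |
Completion: P0=8  P1=18  P2=19  P3=16
Turnaround = completion − arrival: P0=4, P1=15, P2=14, P3=11
Total turnaround = 4 + 15 + 14 + 11 = 44

44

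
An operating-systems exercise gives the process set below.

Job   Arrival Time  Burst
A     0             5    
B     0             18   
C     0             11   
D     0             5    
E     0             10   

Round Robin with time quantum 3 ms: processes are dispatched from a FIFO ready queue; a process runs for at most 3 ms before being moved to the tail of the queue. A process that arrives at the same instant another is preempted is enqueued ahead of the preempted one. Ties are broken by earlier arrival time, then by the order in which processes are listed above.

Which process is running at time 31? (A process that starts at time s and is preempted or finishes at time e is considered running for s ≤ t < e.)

Timeline: | A 0-3 | B 3-6 | C 6-9 | D 9-12 | E 12-15 | A 15-17 | B 17-20 | C 20-23 | D 23-25 | E 25-28 | B 28-31 | C 31-34 | E 34-37 | B 37-40 | C 40-42 | E 42-43 | B 43-49 |
Completion: A=17  B=49  C=42  D=25  E=43

C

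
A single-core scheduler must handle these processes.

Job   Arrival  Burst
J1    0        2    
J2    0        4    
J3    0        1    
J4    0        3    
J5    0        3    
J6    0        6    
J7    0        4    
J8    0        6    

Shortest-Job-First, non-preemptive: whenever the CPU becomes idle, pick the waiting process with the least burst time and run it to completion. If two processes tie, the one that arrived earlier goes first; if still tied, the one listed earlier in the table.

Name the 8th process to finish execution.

Gantt: | J3 0-1 | J1 1-3 | J4 3-6 | J5 6-9 | J2 9-13 | J7 13-17 | J6 17-23 | J8 23-29 |
Completion: J1=3  J2=13  J3=1  J4=6  J5=9  J6=23  J7=17  J8=29
Turnaround (C−A): J1=3  J2=13  J3=1  J4=6  J5=9  J6=23  J7=17  J8=29
Finish order: J3 → J1 → J4 → J5 → J2 → J7 → J6 → J8

J8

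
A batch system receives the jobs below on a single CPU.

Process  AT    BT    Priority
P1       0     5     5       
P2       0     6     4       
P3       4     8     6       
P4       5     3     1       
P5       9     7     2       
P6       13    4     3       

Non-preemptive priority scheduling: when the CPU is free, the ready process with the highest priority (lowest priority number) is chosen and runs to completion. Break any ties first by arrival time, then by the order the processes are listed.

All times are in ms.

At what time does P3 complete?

Gantt: | P2 0-6 | P4 6-9 | P5 9-16 | P6 16-20 | P1 20-25 | P3 25-33 |
Completion: P1=25  P2=6  P3=33  P4=9  P5=16  P6=20

33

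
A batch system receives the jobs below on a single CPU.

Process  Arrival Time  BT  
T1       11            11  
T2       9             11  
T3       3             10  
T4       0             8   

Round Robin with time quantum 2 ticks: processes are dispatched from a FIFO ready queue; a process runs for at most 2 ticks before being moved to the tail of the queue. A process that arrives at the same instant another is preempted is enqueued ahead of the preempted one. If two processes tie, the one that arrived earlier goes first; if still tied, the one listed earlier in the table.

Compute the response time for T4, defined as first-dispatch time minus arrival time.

Timeline: | T4 0-4 | T3 4-6 | T4 6-8 | T3 8-10 | T4 10-12 | T2 12-14 | T3 14-16 | T1 16-18 | T2 18-20 | T3 20-22 | T1 22-24 | T2 24-26 | T3 26-28 | T1 28-30 | T2 30-32 | T1 32-34 | T2 34-36 | T1 36-38 | T2 38-39 | T1 39-40 |
Completion: T1=40  T2=39  T3=28  T4=12
Turnaround (C−A): T1=29  T2=30  T3=25  T4=12
Response(T4) = first start − arrival = 0 − 0 = 0

0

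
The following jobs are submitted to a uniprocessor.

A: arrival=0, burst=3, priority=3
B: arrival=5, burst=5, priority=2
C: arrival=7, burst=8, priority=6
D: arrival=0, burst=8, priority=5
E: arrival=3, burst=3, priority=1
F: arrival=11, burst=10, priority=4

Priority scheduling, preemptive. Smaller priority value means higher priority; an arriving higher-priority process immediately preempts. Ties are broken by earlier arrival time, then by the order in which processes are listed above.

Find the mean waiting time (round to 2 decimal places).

Gantt: | A 0-3 | E 3-6 | B 6-11 | F 11-21 | D 21-29 | C 29-37 |
Completion: A=3  B=11  C=37  D=29  E=6  F=21
Turnaround (C−A): A=3  B=6  C=30  D=29  E=3  F=10
Waiting times: A=0, B=1, C=22, D=21, E=0, F=0
Average waiting = (0+1+22+21+0+0) / 6 = 44/6 = 7.33

7.33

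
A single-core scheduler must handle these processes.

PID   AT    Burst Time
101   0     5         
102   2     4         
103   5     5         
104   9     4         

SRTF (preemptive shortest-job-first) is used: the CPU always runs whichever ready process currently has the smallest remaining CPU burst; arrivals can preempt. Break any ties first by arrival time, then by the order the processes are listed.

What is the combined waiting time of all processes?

11

Schedule: | 101 0-5 | 102 5-9 | 104 9-13 | 103 13-18 |
Completion: 101=5  102=9  103=18  104=13
Turnaround (C−A): 101=5  102=7  103=13  104=4
Waiting = turnaround − burst: 101=0, 102=3, 103=8, 104=0
Total waiting = 0 + 3 + 8 + 0 = 11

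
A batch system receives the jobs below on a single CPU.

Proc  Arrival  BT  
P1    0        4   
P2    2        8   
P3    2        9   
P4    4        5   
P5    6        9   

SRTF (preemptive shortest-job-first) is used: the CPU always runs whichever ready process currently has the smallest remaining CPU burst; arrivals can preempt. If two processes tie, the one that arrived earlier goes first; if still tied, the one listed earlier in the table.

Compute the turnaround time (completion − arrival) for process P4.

Gantt: | P1 0-4 | P4 4-9 | P2 9-17 | P3 17-26 | P5 26-35 |
Completion: P1=4  P2=17  P3=26  P4=9  P5=35
Turnaround(P4) = completion − arrival = 9 − 4 = 5

5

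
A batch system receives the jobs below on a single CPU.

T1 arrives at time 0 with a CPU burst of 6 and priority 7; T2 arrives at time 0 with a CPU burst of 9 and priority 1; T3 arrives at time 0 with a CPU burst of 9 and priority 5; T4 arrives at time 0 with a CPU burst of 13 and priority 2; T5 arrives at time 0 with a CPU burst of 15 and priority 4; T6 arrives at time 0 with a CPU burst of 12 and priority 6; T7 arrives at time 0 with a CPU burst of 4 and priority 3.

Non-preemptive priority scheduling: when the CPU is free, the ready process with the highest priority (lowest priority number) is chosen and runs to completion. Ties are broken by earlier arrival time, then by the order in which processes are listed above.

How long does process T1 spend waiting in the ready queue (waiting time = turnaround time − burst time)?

Schedule: | T2 0-9 | T4 9-22 | T7 22-26 | T5 26-41 | T3 41-50 | T6 50-62 | T1 62-68 |
Completion: T1=68  T2=9  T3=50  T4=22  T5=41  T6=62  T7=26
Waiting(T1) = turnaround − burst = 68 − 6 = 62

62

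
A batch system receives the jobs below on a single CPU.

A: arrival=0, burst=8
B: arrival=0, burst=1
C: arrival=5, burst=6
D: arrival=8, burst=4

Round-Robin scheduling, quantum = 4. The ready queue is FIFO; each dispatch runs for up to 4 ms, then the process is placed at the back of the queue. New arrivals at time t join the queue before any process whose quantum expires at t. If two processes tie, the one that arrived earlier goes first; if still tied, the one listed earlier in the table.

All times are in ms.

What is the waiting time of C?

Schedule: | A 0-4 | B 4-5 | A 5-9 | C 9-13 | D 13-17 | C 17-19 |
Completion: A=9  B=5  C=19  D=17
Turnaround (C−A): A=9  B=5  C=14  D=9
Waiting(C) = turnaround − burst = 14 − 6 = 8

8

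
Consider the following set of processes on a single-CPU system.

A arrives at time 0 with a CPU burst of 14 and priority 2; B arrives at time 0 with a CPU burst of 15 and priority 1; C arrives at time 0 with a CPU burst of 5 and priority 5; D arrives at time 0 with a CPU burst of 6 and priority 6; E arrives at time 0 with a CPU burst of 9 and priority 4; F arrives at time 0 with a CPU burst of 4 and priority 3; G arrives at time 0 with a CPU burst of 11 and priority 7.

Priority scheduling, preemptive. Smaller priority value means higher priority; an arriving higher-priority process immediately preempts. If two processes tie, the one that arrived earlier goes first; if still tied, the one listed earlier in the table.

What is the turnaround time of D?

Gantt: | B 0-15 | A 15-29 | F 29-33 | E 33-42 | C 42-47 | D 47-53 | G 53-64 |
Completion: A=29  B=15  C=47  D=53  E=42  F=33  G=64
Turnaround (C−A): A=29  B=15  C=47  D=53  E=42  F=33  G=64
Turnaround(D) = completion − arrival = 53 − 0 = 53

53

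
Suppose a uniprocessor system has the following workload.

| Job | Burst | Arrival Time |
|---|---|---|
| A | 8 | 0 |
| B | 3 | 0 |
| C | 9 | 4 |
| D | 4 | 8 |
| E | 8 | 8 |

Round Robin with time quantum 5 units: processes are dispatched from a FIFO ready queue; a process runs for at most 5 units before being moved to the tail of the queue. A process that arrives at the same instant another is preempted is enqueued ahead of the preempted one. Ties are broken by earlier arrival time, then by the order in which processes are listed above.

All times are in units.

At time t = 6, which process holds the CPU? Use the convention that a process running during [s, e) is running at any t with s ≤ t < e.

B

Gantt: | A 0-5 | B 5-8 | C 8-13 | A 13-16 | D 16-20 | E 20-25 | C 25-29 | E 29-32 |
Completion: A=16  B=8  C=29  D=20  E=32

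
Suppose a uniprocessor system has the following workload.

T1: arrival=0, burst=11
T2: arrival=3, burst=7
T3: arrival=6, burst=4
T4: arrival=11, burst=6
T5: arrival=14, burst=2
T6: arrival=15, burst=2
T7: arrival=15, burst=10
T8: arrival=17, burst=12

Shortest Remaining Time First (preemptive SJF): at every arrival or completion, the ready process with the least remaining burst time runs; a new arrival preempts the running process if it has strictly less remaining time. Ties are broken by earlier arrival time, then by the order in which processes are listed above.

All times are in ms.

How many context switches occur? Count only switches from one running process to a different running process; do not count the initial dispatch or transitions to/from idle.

Gantt: | T1 0-3 | T2 3-10 | T3 10-14 | T5 14-16 | T6 16-18 | T4 18-24 | T1 24-32 | T7 32-42 | T8 42-54 |
Completion: T1=32  T2=10  T3=14  T4=24  T5=16  T6=18  T7=42  T8=54
Turnaround (C−A): T1=32  T2=7  T3=8  T4=13  T5=2  T6=3  T7=27  T8=37

8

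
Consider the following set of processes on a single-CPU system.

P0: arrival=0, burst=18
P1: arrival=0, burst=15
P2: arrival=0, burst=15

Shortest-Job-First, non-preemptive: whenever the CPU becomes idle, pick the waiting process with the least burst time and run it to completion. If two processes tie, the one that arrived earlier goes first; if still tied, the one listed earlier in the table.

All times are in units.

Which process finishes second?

Gantt: | P1 0-15 | P2 15-30 | P0 30-48 |
Completion: P0=48  P1=15  P2=30
Turnaround (C−A): P0=48  P1=15  P2=30
Finish order: P1 → P2 → P0

P2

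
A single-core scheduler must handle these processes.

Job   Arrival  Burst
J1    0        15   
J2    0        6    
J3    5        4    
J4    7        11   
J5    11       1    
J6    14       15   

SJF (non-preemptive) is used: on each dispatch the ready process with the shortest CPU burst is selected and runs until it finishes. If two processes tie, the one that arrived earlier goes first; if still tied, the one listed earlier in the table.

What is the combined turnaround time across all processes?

Gantt: | J2 0-6 | J3 6-10 | J4 10-21 | J5 21-22 | J1 22-37 | J6 37-52 |
Completion: J1=37  J2=6  J3=10  J4=21  J5=22  J6=52
Turnaround = completion − arrival: J1=37, J2=6, J3=5, J4=14, J5=11, J6=38
Total turnaround = 37 + 6 + 5 + 14 + 11 + 38 = 111

111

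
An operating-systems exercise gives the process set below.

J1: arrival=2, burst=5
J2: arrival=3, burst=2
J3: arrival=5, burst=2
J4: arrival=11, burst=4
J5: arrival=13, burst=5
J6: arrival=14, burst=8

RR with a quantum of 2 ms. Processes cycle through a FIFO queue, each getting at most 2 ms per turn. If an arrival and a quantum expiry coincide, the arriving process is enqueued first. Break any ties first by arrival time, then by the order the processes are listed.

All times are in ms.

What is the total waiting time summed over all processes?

22

Schedule: | idle 0-2 | J1 2-4 | J2 4-6 | J1 6-8 | J3 8-10 | J1 10-11 | J4 11-13 | J5 13-15 | J4 15-17 | J6 17-19 | J5 19-21 | J6 21-23 | J5 23-24 | J6 24-28 |
Completion: J1=11  J2=6  J3=10  J4=17  J5=24  J6=28
Turnaround (C−A): J1=9  J2=3  J3=5  J4=6  J5=11  J6=14
Waiting = turnaround − burst: J1=4, J2=1, J3=3, J4=2, J5=6, J6=6
Total waiting = 4 + 1 + 3 + 2 + 6 + 6 = 22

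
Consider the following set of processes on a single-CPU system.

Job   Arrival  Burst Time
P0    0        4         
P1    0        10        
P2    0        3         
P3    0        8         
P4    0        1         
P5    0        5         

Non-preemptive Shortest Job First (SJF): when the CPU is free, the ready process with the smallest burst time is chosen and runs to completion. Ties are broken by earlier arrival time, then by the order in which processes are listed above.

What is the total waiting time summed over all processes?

47

Timeline: | P4 0-1 | P2 1-4 | P0 4-8 | P5 8-13 | P3 13-21 | P1 21-31 |
Completion: P0=8  P1=31  P2=4  P3=21  P4=1  P5=13
Turnaround (C−A): P0=8  P1=31  P2=4  P3=21  P4=1  P5=13
Waiting = turnaround − burst: P0=4, P1=21, P2=1, P3=13, P4=0, P5=8
Total waiting = 4 + 21 + 1 + 13 + 0 + 8 = 47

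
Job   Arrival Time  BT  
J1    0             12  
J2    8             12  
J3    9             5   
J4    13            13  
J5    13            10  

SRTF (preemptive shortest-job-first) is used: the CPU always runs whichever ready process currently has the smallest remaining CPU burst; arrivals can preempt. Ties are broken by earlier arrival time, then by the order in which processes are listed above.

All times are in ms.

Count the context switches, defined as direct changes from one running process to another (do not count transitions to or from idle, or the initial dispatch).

4

Schedule: | J1 0-12 | J3 12-17 | J5 17-27 | J2 27-39 | J4 39-52 |
Completion: J1=12  J2=39  J3=17  J4=52  J5=27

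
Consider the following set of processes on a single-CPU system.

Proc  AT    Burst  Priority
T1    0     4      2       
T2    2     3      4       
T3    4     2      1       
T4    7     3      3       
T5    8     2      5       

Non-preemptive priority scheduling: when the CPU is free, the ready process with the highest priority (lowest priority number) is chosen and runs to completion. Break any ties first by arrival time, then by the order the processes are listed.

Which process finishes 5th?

T5

Gantt: | T1 0-4 | T3 4-6 | T2 6-9 | T4 9-12 | T5 12-14 |
Completion: T1=4  T2=9  T3=6  T4=12  T5=14
Turnaround (C−A): T1=4  T2=7  T3=2  T4=5  T5=6
Finish order: T1 → T3 → T2 → T4 → T5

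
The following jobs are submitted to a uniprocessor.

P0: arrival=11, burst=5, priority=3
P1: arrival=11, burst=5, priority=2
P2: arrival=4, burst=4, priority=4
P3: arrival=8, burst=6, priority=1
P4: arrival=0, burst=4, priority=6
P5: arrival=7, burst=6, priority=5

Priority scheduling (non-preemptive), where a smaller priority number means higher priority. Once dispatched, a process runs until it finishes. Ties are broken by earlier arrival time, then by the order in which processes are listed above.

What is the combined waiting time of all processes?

Schedule: | P4 0-4 | P2 4-8 | P3 8-14 | P1 14-19 | P0 19-24 | P5 24-30 |
Completion: P0=24  P1=19  P2=8  P3=14  P4=4  P5=30
Turnaround (C−A): P0=13  P1=8  P2=4  P3=6  P4=4  P5=23
Waiting = turnaround − burst: P0=8, P1=3, P2=0, P3=0, P4=0, P5=17
Total waiting = 8 + 3 + 0 + 0 + 0 + 17 = 28

28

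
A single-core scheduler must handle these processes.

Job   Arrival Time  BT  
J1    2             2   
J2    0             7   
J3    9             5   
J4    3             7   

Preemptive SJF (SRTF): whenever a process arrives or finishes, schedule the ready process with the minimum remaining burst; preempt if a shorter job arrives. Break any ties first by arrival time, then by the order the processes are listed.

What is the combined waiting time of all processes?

13

Schedule: | J2 0-2 | J1 2-4 | J2 4-9 | J3 9-14 | J4 14-21 |
Completion: J1=4  J2=9  J3=14  J4=21
Waiting = turnaround − burst: J1=0, J2=2, J3=0, J4=11
Total waiting = 0 + 2 + 0 + 11 = 13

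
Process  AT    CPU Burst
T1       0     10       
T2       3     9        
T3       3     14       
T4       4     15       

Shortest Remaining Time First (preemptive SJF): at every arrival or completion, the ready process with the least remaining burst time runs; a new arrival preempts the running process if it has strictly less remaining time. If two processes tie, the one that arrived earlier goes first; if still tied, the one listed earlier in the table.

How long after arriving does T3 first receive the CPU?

16

Schedule: | T1 0-10 | T2 10-19 | T3 19-33 | T4 33-48 |
Completion: T1=10  T2=19  T3=33  T4=48
Turnaround (C−A): T1=10  T2=16  T3=30  T4=44
Response(T3) = first start − arrival = 19 − 3 = 16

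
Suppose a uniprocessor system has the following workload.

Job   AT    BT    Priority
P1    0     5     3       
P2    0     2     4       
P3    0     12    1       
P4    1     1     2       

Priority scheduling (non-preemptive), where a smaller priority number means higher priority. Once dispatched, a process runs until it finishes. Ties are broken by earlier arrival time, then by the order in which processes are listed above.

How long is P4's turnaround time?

Schedule: | P3 0-12 | P4 12-13 | P1 13-18 | P2 18-20 |
Completion: P1=18  P2=20  P3=12  P4=13
Turnaround (C−A): P1=18  P2=20  P3=12  P4=12
Turnaround(P4) = completion − arrival = 13 − 1 = 12

12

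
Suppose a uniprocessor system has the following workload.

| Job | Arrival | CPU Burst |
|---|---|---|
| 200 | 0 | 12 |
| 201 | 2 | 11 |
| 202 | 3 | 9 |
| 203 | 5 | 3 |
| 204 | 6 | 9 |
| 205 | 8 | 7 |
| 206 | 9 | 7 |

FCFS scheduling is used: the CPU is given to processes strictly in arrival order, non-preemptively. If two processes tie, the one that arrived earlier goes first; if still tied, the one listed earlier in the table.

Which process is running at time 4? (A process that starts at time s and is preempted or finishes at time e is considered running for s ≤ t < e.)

Schedule: | 200 0-12 | 201 12-23 | 202 23-32 | 203 32-35 | 204 35-44 | 205 44-51 | 206 51-58 |
Completion: 200=12  201=23  202=32  203=35  204=44  205=51  206=58

200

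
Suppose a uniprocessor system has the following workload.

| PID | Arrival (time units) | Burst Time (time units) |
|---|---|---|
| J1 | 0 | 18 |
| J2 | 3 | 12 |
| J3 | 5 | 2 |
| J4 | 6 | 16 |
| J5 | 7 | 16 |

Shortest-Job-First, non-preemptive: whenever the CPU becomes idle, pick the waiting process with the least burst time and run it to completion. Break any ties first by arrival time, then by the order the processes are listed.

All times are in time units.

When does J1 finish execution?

18

Timeline: | J1 0-18 | J3 18-20 | J2 20-32 | J4 32-48 | J5 48-64 |
Completion: J1=18  J2=32  J3=20  J4=48  J5=64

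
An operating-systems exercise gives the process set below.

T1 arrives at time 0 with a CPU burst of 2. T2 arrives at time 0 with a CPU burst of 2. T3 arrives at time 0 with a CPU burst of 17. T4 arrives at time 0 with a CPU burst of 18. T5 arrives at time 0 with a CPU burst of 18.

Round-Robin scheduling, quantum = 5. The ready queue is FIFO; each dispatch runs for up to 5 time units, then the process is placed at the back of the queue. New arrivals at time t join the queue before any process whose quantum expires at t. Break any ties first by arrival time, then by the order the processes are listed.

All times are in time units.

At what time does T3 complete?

51

Schedule: | T1 0-2 | T2 2-4 | T3 4-9 | T4 9-14 | T5 14-19 | T3 19-24 | T4 24-29 | T5 29-34 | T3 34-39 | T4 39-44 | T5 44-49 | T3 49-51 | T4 51-54 | T5 54-57 |
Completion: T1=2  T2=4  T3=51  T4=54  T5=57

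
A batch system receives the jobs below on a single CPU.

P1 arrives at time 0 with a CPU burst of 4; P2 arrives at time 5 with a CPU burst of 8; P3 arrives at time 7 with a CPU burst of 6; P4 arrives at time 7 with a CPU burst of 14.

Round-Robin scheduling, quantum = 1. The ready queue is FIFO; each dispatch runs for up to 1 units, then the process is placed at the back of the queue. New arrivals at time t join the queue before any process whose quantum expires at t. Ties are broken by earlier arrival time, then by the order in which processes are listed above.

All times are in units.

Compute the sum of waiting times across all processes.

34

Gantt: | P1 0-4 | idle 4-5 | P2 5-7 | P3 7-8 | P4 8-9 | P2 9-10 | P3 10-11 | P4 11-12 | P2 12-13 | P3 13-14 | P4 14-15 | P2 15-16 | P3 16-17 | P4 17-18 | P2 18-19 | P3 19-20 | P4 20-21 | P2 21-22 | P3 22-23 | P4 23-24 | P2 24-25 | P4 25-33 |
Completion: P1=4  P2=25  P3=23  P4=33
Turnaround (C−A): P1=4  P2=20  P3=16  P4=26
Waiting = turnaround − burst: P1=0, P2=12, P3=10, P4=12
Total waiting = 0 + 12 + 10 + 12 = 34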